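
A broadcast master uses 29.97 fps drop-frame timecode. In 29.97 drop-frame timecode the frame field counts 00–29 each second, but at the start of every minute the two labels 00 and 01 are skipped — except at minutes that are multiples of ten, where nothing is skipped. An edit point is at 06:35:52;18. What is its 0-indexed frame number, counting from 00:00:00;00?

711866

Complete 10-minute blocks: 39, each 17982 frames → 701298.
Remaining 5 whole minutes in the current block: 1800 + 4 × 1798 = 8992 frames.
Within the current minute: 52 × 30 + 18 − 2 = 1576 (labels ;00/;01 skipped at this minute). Total = 701298 + 8992 + 1576 = 711866.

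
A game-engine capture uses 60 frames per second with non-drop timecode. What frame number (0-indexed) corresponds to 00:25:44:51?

92691

Total seconds to the label: (0 × 3600 + 25 × 60 + 44) = 1544.
Frame index = 1544 × 60 + 51 = 92691.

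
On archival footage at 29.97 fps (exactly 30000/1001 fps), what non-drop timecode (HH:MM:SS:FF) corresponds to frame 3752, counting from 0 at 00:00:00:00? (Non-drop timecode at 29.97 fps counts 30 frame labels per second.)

3752 ÷ 30 = 125 full seconds, remainder 2 frames.
125 s = 0 h 2 min 5 s.
Timecode: 00:02:05:02.

00:02:05:02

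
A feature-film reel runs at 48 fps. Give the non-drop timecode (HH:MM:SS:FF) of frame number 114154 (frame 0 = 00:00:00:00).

00:39:38:10

114154 ÷ 48 = 2378 full seconds, remainder 10 frames.
2378 s = 0 h 39 min 38 s.
Timecode: 00:39:38:10.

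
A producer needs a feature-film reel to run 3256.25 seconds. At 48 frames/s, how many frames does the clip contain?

Frames = 3256.25 × 48 = 156300.

156300 frames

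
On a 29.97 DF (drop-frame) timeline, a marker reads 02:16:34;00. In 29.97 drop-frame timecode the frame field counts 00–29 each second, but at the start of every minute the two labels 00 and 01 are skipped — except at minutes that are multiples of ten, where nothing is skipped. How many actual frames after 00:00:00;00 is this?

Complete 10-minute blocks: 13, each 17982 frames → 233766.
Remaining 6 whole minutes in the current block: 1800 + 5 × 1798 = 10790 frames.
Within the current minute: 34 × 30 + 0 − 2 = 1018 (labels ;00/;01 skipped at this minute). Total = 233766 + 10790 + 1018 = 245574.

245574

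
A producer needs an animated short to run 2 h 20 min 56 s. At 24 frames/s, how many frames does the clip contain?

202944 frames

2 h 20 min 56 s = 8456 s.
Frames = 8456 × 24 = 202944.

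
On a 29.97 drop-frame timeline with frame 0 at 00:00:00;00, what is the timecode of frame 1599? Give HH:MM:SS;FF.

00:00:53;09

Ten DF minutes hold 17982 frames, so frame 1599 lies in block 0 (frames 0–17981) with 1599 frames into that block.
The block's first minute is 1800 frames and the rest 1798 each; 1599 frames reaches minute 0, so 0 × 18 + 0 × 2 = 0 labels have been skipped so far.
Adding those back, label number 1599 + 0 = 1599 at 30 labels/s is 53 s + 9 f = 0 h 0 min 53 s frame 9, i.e. 00:00:53;09.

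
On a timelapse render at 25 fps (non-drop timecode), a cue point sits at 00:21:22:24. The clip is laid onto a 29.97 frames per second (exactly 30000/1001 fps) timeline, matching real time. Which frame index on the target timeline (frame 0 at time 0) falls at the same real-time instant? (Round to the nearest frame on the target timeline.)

frame 38450

Source frame index: (0×3600 + 21×60 + 22) × 25 + 24 = 32074.
Real time: 32074 / (25) = 32074/25 s.
Target frame: (32074/25) × (30000/1001) = 5498400/143 ≈ 38450.350 → 38450.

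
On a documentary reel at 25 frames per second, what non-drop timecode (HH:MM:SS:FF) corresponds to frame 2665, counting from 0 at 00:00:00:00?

00:01:46:15

2665 ÷ 25 = 106 full seconds, remainder 15 frames.
106 s = 0 h 1 min 46 s.
Timecode: 00:01:46:15.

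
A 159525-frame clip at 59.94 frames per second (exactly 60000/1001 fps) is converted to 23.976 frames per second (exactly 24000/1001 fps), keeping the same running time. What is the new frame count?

63810 frames

Target frames = source frames × (target rate / source rate) = 159525 × (24000/1001)/(60000/1001) = 159525 × 2/5 = 63810.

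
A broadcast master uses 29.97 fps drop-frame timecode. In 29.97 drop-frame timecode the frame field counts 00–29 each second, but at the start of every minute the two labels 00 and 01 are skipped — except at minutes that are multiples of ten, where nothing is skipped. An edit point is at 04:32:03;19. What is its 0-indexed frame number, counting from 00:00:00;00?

Complete 10-minute blocks: 27, each 17982 frames → 485514.
Remaining 2 whole minutes in the current block: 1800 + 1 × 1798 = 3598 frames.
Within the current minute: 3 × 30 + 19 − 2 = 107 (labels ;00/;01 skipped at this minute). Total = 485514 + 3598 + 107 = 489219.

489219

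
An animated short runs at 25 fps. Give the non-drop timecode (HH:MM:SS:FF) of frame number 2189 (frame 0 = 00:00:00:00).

2189 ÷ 25 = 87 full seconds, remainder 14 frames.
87 s = 0 h 1 min 27 s.
Timecode: 00:01:27:14.

00:01:27:14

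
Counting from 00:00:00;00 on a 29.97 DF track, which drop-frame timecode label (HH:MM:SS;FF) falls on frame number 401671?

Each 10-minute DF block holds 10 × 60 × 30 − 9 × 2 = 17982 frames. 401671 ÷ 17982 → 22 full blocks, remainder 6067.
Within the partial block the first minute is 1800 frames and each further minute 1798, so 3 further minute boundaries passed. Total skipped labels = 18 × 22 + 2 × 3 = 402.
Non-drop label index = 401671 + 402 = 402073; at 30 labels/s that is 03:43:22:13, i.e. DF 03:43:22;13.

03:43:22;13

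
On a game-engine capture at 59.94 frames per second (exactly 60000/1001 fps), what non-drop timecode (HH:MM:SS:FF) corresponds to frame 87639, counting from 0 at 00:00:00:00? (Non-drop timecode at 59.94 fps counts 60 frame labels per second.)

87639 ÷ 60 = 1460 full seconds, remainder 39 frames.
1460 s = 0 h 24 min 20 s.
Timecode: 00:24:20:39.

00:24:20:39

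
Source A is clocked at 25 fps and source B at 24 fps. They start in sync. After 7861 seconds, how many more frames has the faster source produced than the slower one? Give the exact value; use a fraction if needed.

7861 frames

A emits 25 × 7861 = 196525 frames; B emits 24 × 7861 = 188664.
Difference = 7861 frames; B is behind A.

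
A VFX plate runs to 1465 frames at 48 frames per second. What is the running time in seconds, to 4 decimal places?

Running time = 1465 × 1/48 = 1465/48 s ≈ 30.5208 s.

30.5208 seconds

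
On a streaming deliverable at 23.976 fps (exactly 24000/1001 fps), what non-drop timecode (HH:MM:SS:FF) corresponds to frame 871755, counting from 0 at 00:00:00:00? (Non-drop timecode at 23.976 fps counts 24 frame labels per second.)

871755 ÷ 24 = 36323 full seconds, remainder 3 frames.
36323 s = 10 h 5 min 23 s.
Timecode: 10:05:23:03.

10:05:23:03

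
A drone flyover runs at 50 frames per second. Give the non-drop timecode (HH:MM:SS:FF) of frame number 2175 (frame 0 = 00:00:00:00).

2175 ÷ 50 = 43 full seconds, remainder 25 frames.
43 s = 0 h 0 min 43 s.
Timecode: 00:00:43:25.

00:00:43:25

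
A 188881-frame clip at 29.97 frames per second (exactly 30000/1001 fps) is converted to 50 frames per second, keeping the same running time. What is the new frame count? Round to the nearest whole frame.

315116 frames

Frames at target rate = 188881 × (50) / (30000/1001) = 189069881/600 ≈ 315116.468.
Nearest whole frame: 315116.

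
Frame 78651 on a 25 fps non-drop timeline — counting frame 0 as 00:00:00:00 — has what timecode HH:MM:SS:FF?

78651 ÷ 25 = 3146 full seconds, remainder 1 frame.
3146 s = 0 h 52 min 26 s.
Timecode: 00:52:26:01.

00:52:26:01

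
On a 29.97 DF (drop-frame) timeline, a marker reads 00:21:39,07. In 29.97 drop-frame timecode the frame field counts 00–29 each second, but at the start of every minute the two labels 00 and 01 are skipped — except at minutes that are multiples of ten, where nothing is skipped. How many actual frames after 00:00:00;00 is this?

Complete 10-minute blocks: 2, each 17982 frames → 35964.
Remaining 1 whole minute in the current block: 1800 + 0 × 1798 = 1800 frames.
Within the current minute: 39 × 30 + 7 − 2 = 1175 (labels ;00/;01 skipped at this minute). Total = 35964 + 1800 + 1175 = 38939.

38939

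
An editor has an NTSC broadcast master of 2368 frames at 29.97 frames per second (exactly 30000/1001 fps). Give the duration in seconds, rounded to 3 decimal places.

Running time = 2368 × 1001/30000 = 148148/1875 s ≈ 79.012 s.

79.012 seconds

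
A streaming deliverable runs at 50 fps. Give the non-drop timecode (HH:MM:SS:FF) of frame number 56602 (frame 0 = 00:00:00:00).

56602 ÷ 50 = 1132 full seconds, remainder 2 frames.
1132 s = 0 h 18 min 52 s.
Timecode: 00:18:52:02.

00:18:52:02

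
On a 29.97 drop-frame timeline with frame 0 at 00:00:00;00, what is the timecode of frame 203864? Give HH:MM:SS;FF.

01:53:22;08

Each 10-minute DF block holds 10 × 60 × 30 − 9 × 2 = 17982 frames. 203864 ÷ 17982 → 11 full blocks, remainder 6062.
Within the partial block the first minute is 1800 frames and each further minute 1798, so 3 further minute boundaries passed. Total skipped labels = 18 × 11 + 2 × 3 = 204.
Non-drop label index = 203864 + 204 = 204068; at 30 labels/s that is 01:53:22:08, i.e. DF 01:53:22;08.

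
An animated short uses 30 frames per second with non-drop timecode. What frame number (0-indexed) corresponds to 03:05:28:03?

333843

Total seconds to the label: (3 × 3600 + 5 × 60 + 28) = 11128.
Frame index = 11128 × 30 + 3 = 333843.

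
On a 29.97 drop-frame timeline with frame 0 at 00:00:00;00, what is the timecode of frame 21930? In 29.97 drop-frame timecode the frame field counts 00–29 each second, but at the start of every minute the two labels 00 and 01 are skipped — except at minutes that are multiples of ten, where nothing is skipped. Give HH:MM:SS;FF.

Ten DF minutes hold 17982 frames, so frame 21930 lies in block 1 (frames 17982–35963) with 3948 frames into that block.
The block's first minute is 1800 frames and the rest 1798 each; 3948 frames reaches minute 2, so 1 × 18 + 2 × 2 = 22 labels have been skipped so far.
Adding those back, label number 21930 + 22 = 21952 at 30 labels/s is 731 s + 22 f = 0 h 12 min 11 s frame 22, i.e. 00:12:11;22.

00:12:11;22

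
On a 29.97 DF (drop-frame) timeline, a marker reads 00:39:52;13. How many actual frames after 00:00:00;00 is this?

Complete 10-minute blocks: 3, each 17982 frames → 53946.
Remaining 9 whole minutes in the current block: 1800 + 8 × 1798 = 16184 frames.
Within the current minute: 52 × 30 + 13 − 2 = 1571 (labels ;00/;01 skipped at this minute). Total = 53946 + 16184 + 1571 = 71701.

71701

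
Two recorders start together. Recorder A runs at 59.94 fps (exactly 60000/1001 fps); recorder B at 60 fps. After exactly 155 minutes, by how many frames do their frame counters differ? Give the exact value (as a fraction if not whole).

558000/1001 frames

155 min = 9300 s.
A emits 60000/1001 × 9300 = 558000000/1001 frames; B emits 60 × 9300 = 558000.
Difference = 558000/1001 frames (≈ 557.4426); B is ahead of A.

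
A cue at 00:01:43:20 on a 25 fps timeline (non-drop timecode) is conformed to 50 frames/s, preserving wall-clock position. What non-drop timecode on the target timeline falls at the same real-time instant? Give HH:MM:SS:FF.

00:01:43:40

Source frame index: (0×3600 + 1×60 + 43) × 25 + 20 = 2595.
Real time: 2595 / (25) = 519/5 s.
Target frame: (519/5) × (50) = 5190.
At 50 labels/s: frame 5190 → 00:01:43:40.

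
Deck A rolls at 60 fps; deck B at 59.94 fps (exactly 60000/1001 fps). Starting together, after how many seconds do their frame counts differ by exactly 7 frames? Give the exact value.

7007/60 seconds

The gap grows by |60000/1001 − 60| = 60/1001 frames per second.
Time for a 7-frame gap: 7 ÷ (60/1001) = 7007/60 s.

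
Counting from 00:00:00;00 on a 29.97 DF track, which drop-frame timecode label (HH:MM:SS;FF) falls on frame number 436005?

04:02:28;01

Each 10-minute DF block holds 10 × 60 × 30 − 9 × 2 = 17982 frames. 436005 ÷ 17982 → 24 full blocks, remainder 4437.
Within the partial block the first minute is 1800 frames and each further minute 1798, so 2 further minute boundaries passed. Total skipped labels = 18 × 24 + 2 × 2 = 436.
Non-drop label index = 436005 + 436 = 436441; at 30 labels/s that is 04:02:28:01, i.e. DF 04:02:28;01.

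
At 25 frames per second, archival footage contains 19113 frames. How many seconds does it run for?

Running time = 19113 / (25) = 764.52 s.

764.52 seconds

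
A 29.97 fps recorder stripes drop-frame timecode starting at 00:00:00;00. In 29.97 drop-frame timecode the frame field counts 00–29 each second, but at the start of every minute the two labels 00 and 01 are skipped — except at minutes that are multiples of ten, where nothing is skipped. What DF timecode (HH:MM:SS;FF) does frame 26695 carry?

00:14:50;21

Each 10-minute DF block holds 10 × 60 × 30 − 9 × 2 = 17982 frames. 26695 ÷ 17982 → 1 full block, remainder 8713.
Within the partial block the first minute is 1800 frames and each further minute 1798, so 4 further minute boundaries passed. Total skipped labels = 18 × 1 + 2 × 4 = 26.
Non-drop label index = 26695 + 26 = 26721; at 30 labels/s that is 00:14:50:21, i.e. DF 00:14:50;21.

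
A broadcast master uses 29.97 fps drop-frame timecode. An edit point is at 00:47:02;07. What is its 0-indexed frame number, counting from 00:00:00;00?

84581

As if non-drop at 30 labels/s: (0 × 3600 + 47 × 60 + 2) × 30 + 7 = 84667.
Minute boundaries passed: 47; those not divisible by 10: 47 − 4 = 43; dropped labels = 2 × 43 = 86.
Actual frame index = 84667 − 86 = 84581.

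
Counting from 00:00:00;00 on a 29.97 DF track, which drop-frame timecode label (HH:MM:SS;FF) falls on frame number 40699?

Ten DF minutes hold 17982 frames, so frame 40699 lies in block 2 (frames 35964–53945) with 4735 frames into that block.
The block's first minute is 1800 frames and the rest 1798 each; 4735 frames reaches minute 2, so 2 × 18 + 2 × 2 = 40 labels have been skipped so far.
Adding those back, label number 40699 + 40 = 40739 at 30 labels/s is 1357 s + 29 f = 0 h 22 min 37 s frame 29, i.e. 00:22:37;29.

00:22:37;29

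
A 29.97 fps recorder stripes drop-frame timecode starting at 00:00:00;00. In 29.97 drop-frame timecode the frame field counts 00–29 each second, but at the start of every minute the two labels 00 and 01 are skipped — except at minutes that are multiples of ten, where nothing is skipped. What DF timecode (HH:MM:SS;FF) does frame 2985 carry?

00:01:39;17

Ten DF minutes hold 17982 frames, so frame 2985 lies in block 0 (frames 0–17981) with 2985 frames into that block.
The block's first minute is 1800 frames and the rest 1798 each; 2985 frames reaches minute 1, so 0 × 18 + 1 × 2 = 2 labels have been skipped so far.
Adding those back, label number 2985 + 2 = 2987 at 30 labels/s is 99 s + 17 f = 0 h 1 min 39 s frame 17, i.e. 00:01:39;17.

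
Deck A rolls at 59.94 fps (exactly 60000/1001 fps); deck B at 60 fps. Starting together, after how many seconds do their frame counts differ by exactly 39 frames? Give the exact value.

650.65 seconds

The gap grows by |60 − 60000/1001| = 60/1001 frames per second.
Time for a 39-frame gap: 39 ÷ (60/1001) = 650.65 s.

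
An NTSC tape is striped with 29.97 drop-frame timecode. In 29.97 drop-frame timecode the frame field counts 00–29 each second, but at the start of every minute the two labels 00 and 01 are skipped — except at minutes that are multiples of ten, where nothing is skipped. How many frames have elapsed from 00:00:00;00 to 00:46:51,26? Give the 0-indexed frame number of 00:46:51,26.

As if non-drop at 30 labels/s: (0 × 3600 + 46 × 60 + 51) × 30 + 26 = 84356.
Minute boundaries passed: 46; those not divisible by 10: 46 − 4 = 42; dropped labels = 2 × 42 = 84.
Actual frame index = 84356 − 84 = 84272.

84272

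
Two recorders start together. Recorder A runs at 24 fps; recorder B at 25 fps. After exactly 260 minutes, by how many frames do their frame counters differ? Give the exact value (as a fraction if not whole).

260 min = 15600 s.
A emits 24 × 15600 = 374400 frames; B emits 25 × 15600 = 390000.
Difference = 15600 frames; B is ahead of A.

15600 frames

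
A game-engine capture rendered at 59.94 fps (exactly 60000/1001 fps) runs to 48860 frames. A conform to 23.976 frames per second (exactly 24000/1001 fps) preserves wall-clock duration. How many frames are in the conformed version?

19544 frames

Target frames = source frames × (target rate / source rate) = 48860 × (24000/1001)/(60000/1001) = 48860 × 2/5 = 19544.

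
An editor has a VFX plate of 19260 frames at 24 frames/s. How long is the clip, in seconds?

Running time = 19260 / (24) = 802.5 s.

802.5 seconds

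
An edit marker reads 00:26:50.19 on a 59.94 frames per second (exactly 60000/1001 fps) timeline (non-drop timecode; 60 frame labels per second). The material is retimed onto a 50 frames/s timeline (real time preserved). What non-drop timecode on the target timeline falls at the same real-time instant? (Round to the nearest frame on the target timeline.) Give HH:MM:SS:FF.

00:26:51:46

Source frame index: (0×3600 + 26×60 + 50) × 60 + 19 = 96619.
Real time: 96619 / (60000/1001) = 96715619/60000 s.
Target frame: (96715619/60000) × (50) = 96715619/1200 ≈ 80596.349 → 80596.
At 50 labels/s: frame 80596 → 00:26:51:46.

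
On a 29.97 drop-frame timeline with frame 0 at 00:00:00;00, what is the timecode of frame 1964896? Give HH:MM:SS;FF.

18:12:42;02

Ten DF minutes hold 17982 frames, so frame 1964896 lies in block 109 (frames 1960038–1978019) with 4858 frames into that block.
The block's first minute is 1800 frames and the rest 1798 each; 4858 frames reaches minute 2, so 109 × 18 + 2 × 2 = 1966 labels have been skipped so far.
Adding those back, label number 1964896 + 1966 = 1966862 at 30 labels/s is 65562 s + 2 f = 18 h 12 min 42 s frame 2, i.e. 18:12:42;02.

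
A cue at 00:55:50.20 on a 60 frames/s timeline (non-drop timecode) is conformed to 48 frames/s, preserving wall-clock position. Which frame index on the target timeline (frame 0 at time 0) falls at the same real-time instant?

frame 160816

Source frame index: (0×3600 + 55×60 + 50) × 60 + 20 = 201020.
Real time: 201020 / (60) = 10051/3 s.
Target frame: (10051/3) × (48) = 160816.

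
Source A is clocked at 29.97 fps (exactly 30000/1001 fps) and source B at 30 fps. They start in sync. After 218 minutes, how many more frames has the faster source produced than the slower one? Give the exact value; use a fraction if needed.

218 min = 13080 s.
A emits 30000/1001 × 13080 = 392400000/1001 frames; B emits 30 × 13080 = 392400.
Difference = 392400/1001 frames (≈ 392.0080); B is ahead of A.

392400/1001 frames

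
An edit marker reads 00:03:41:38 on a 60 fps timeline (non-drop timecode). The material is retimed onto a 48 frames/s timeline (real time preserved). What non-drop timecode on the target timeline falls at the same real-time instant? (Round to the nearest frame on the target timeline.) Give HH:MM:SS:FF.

00:03:41:30

Source frame index: (0×3600 + 3×60 + 41) × 60 + 38 = 13298.
Real time: 13298 / (60) = 6649/30 s.
Target frame: (6649/30) × (48) = 53192/5 ≈ 10638.400 → 10638.
At 48 labels/s: frame 10638 → 00:03:41:30.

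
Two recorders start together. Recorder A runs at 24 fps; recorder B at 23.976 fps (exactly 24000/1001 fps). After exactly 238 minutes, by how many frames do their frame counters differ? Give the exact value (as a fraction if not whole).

238 min = 14280 s.
A emits 24 × 14280 = 342720 frames; B emits 24000/1001 × 14280 = 48960000/143.
Difference = 48960/143 frames (≈ 342.3776); B is behind A.

48960/143 frames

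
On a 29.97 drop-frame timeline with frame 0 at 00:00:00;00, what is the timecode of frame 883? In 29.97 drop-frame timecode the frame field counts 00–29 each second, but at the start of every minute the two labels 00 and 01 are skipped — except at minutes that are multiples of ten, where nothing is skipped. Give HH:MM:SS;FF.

Each 10-minute DF block holds 10 × 60 × 30 − 9 × 2 = 17982 frames. 883 ÷ 17982 → 0 full blocks, remainder 883.
Within the partial block the first minute is 1800 frames and each further minute 1798, so 0 further minute boundaries passed. Total skipped labels = 18 × 0 + 2 × 0 = 0.
Non-drop label index = 883 + 0 = 883; at 30 labels/s that is 00:00:29:13, i.e. DF 00:00:29;13.

00:00:29;13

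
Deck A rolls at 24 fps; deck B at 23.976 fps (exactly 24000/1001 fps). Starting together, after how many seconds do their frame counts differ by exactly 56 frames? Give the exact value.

7007/3 seconds

The gap grows by |24000/1001 − 24| = 24/1001 frames per second.
Time for a 56-frame gap: 56 ÷ (24/1001) = 7007/3 s.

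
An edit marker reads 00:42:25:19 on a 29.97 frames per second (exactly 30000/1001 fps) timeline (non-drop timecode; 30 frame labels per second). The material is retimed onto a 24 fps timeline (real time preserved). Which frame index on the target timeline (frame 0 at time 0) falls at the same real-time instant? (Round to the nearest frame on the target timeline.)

frame 61156

Source frame index: (0×3600 + 42×60 + 25) × 30 + 19 = 76369.
Real time: 76369 / (30000/1001) = 76445369/30000 s.
Target frame: (76445369/30000) × (24) = 76445369/1250 ≈ 61156.295 → 61156.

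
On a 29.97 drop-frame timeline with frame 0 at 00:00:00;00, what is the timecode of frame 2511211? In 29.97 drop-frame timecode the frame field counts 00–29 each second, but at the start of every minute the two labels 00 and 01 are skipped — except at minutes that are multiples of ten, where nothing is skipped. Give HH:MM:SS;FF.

Each 10-minute DF block holds 10 × 60 × 30 − 9 × 2 = 17982 frames. 2511211 ÷ 17982 → 139 full blocks, remainder 11713.
Within the partial block the first minute is 1800 frames and each further minute 1798, so 6 further minute boundaries passed. Total skipped labels = 18 × 139 + 2 × 6 = 2514.
Non-drop label index = 2511211 + 2514 = 2513725; at 30 labels/s that is 23:16:30:25, i.e. DF 23:16:30;25.

23:16:30;25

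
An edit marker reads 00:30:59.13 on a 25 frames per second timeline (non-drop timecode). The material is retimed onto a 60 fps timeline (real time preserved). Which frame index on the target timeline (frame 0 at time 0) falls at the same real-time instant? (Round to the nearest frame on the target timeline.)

Source frame index: (0×3600 + 30×60 + 59) × 25 + 13 = 46488.
Real time: 46488 / (25) = 46488/25 s.
Target frame: (46488/25) × (60) = 557856/5 ≈ 111571.200 → 111571.

frame 111571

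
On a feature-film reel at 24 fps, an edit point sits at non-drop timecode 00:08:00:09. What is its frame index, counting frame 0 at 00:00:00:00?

frame 11529

Total seconds to the label: (0 × 3600 + 8 × 60 + 0) = 480.
Frame index = 480 × 24 + 9 = 11529.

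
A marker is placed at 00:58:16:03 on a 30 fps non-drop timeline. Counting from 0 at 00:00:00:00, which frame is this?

frame 104883

Total seconds to the label: (0 × 3600 + 58 × 60 + 16) = 3496.
Frame index = 3496 × 30 + 3 = 104883.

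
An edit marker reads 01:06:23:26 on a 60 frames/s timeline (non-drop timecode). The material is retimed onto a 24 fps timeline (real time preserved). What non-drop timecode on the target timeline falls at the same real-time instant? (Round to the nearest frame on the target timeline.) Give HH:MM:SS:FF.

01:06:23:10

Source frame index: (1×3600 + 6×60 + 23) × 60 + 26 = 239006.
Real time: 239006 / (60) = 119503/30 s.
Target frame: (119503/30) × (24) = 478012/5 ≈ 95602.400 → 95602.
At 24 labels/s: frame 95602 → 01:06:23:10.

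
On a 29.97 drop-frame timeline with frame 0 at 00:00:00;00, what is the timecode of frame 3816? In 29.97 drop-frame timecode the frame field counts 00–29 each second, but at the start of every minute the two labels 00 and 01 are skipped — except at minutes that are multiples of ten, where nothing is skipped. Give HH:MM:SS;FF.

Ten DF minutes hold 17982 frames, so frame 3816 lies in block 0 (frames 0–17981) with 3816 frames into that block.
The block's first minute is 1800 frames and the rest 1798 each; 3816 frames reaches minute 2, so 0 × 18 + 2 × 2 = 4 labels have been skipped so far.
Adding those back, label number 3816 + 4 = 3820 at 30 labels/s is 127 s + 10 f = 0 h 2 min 7 s frame 10, i.e. 00:02:07;10.

00:02:07;10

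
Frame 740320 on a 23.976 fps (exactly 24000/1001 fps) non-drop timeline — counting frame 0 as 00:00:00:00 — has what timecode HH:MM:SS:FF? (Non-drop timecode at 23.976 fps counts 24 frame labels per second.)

740320 ÷ 24 = 30846 full seconds, remainder 16 frames.
30846 s = 8 h 34 min 6 s.
Timecode: 08:34:06:16.

08:34:06:16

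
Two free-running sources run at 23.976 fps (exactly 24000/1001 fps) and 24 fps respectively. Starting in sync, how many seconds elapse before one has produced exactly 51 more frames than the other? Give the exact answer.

2127.125 seconds

The gap grows by |24 − 24000/1001| = 24/1001 frames per second.
Time for a 51-frame gap: 51 ÷ (24/1001) = 2127.125 s.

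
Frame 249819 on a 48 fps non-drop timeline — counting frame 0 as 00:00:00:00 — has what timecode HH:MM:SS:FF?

249819 ÷ 48 = 5204 full seconds, remainder 27 frames.
5204 s = 1 h 26 min 44 s.
Timecode: 01:26:44:27.

01:26:44:27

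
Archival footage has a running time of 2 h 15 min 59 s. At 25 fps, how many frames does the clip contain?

2 h 15 min 59 s = 8159 s.
Frames = 8159 × 25 = 203975.

203975 frames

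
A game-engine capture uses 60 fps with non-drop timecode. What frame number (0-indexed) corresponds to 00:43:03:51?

Total seconds to the label: (0 × 3600 + 43 × 60 + 3) = 2583.
Frame index = 2583 × 60 + 51 = 155031.

155031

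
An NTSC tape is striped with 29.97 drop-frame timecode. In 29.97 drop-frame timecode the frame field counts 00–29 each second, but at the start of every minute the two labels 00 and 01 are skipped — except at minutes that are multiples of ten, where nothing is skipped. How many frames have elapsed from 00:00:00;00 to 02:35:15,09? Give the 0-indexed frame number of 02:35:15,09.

Complete 10-minute blocks: 15, each 17982 frames → 269730.
Remaining 5 whole minutes in the current block: 1800 + 4 × 1798 = 8992 frames.
Within the current minute: 15 × 30 + 9 − 2 = 457 (labels ;00/;01 skipped at this minute). Total = 269730 + 8992 + 457 = 279179.

279179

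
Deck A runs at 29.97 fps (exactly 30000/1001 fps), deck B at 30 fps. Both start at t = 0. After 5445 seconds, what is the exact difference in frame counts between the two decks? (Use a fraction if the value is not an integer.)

A emits 30000/1001 × 5445 = 14850000/91 frames; B emits 30 × 5445 = 163350.
Difference = 14850/91 frames (≈ 163.1868); B is ahead of A.

14850/91 frames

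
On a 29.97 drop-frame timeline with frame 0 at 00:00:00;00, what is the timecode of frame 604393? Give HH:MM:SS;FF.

05:36:06;19

Each 10-minute DF block holds 10 × 60 × 30 − 9 × 2 = 17982 frames. 604393 ÷ 17982 → 33 full blocks, remainder 10987.
Within the partial block the first minute is 1800 frames and each further minute 1798, so 6 further minute boundaries passed. Total skipped labels = 18 × 33 + 2 × 6 = 606.
Non-drop label index = 604393 + 606 = 604999; at 30 labels/s that is 05:36:06:19, i.e. DF 05:36:06;19.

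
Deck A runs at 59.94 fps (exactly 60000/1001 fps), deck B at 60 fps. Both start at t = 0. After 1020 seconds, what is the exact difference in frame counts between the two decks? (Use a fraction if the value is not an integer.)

61200/1001 frames

A emits 60000/1001 × 1020 = 61200000/1001 frames; B emits 60 × 1020 = 61200.
Difference = 61200/1001 frames (≈ 61.1389); B is ahead of A.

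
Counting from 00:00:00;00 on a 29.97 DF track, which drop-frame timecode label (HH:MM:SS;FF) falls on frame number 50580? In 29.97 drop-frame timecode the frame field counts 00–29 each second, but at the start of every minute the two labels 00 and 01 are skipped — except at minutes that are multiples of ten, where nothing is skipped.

00:28:07;22

Ten DF minutes hold 17982 frames, so frame 50580 lies in block 2 (frames 35964–53945) with 14616 frames into that block.
The block's first minute is 1800 frames and the rest 1798 each; 14616 frames reaches minute 8, so 2 × 18 + 8 × 2 = 52 labels have been skipped so far.
Adding those back, label number 50580 + 52 = 50632 at 30 labels/s is 1687 s + 22 f = 0 h 28 min 7 s frame 22, i.e. 00:28:07;22.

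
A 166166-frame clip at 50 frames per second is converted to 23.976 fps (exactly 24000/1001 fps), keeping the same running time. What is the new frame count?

Target frames = source frames × (target rate / source rate) = 166166 × (24000/1001)/(50) = 166166 × 480/1001 = 79680.

79680 frames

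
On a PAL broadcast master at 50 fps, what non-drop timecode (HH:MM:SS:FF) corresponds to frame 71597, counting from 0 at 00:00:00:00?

71597 ÷ 50 = 1431 full seconds, remainder 47 frames.
1431 s = 0 h 23 min 51 s.
Timecode: 00:23:51:47.

00:23:51:47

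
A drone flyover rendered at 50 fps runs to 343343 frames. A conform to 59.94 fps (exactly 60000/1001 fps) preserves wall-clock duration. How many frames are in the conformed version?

Target frames = source frames × (target rate / source rate) = 343343 × (60000/1001)/(50) = 343343 × 1200/1001 = 411600.

411600 frames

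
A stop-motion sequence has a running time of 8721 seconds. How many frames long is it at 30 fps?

261630 frames

Frames = 8721 × 30 = 261630.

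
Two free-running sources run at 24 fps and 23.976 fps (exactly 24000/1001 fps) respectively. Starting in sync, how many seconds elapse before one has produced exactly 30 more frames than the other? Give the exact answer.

1251.25 seconds

The gap grows by |24000/1001 − 24| = 24/1001 frames per second.
Time for a 30-frame gap: 30 ÷ (24/1001) = 1251.25 s.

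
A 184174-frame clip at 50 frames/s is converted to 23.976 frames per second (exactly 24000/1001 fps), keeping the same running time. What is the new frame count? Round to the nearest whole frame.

88315 frames

Frames at target rate = 184174 × (24000/1001) / (50) = 88403520/1001 ≈ 88315.205.
Nearest whole frame: 88315.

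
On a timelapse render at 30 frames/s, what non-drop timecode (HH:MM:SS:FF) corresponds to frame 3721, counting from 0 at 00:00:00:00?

00:02:04:01

3721 ÷ 30 = 124 full seconds, remainder 1 frame.
124 s = 0 h 2 min 4 s.
Timecode: 00:02:04:01.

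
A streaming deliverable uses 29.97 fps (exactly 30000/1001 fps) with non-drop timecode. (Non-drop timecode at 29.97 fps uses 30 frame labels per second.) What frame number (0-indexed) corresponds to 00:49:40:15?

Total seconds to the label: (0 × 3600 + 49 × 60 + 40) = 2980.
Frame index = 2980 × 30 + 15 = 89415.

frame 89415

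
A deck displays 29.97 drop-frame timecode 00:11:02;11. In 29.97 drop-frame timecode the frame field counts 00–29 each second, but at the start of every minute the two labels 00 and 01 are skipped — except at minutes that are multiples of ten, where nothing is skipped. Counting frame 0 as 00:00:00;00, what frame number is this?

19851

As if non-drop at 30 labels/s: (0 × 3600 + 11 × 60 + 2) × 30 + 11 = 19871.
Minute boundaries passed: 11; those not divisible by 10: 11 − 1 = 10; dropped labels = 2 × 10 = 20.
Actual frame index = 19871 − 20 = 19851.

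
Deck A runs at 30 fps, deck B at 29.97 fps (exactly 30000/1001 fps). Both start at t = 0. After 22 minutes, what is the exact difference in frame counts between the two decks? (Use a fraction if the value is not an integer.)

22 min = 1320 s.
A emits 30 × 1320 = 39600 frames; B emits 30000/1001 × 1320 = 3600000/91.
Difference = 3600/91 frames (≈ 39.5604); B is behind A.

3600/91 frames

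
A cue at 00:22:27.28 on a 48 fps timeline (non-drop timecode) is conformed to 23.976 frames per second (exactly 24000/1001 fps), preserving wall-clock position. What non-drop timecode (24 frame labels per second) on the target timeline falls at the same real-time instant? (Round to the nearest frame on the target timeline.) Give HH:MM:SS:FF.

Source frame index: (0×3600 + 22×60 + 27) × 48 + 28 = 64684.
Real time: 64684 / (48) = 16171/12 s.
Target frame: (16171/12) × (24000/1001) = 32342000/1001 ≈ 32309.690 → 32310.
At 24 labels/s: frame 32310 → 00:22:26:06.

00:22:26:06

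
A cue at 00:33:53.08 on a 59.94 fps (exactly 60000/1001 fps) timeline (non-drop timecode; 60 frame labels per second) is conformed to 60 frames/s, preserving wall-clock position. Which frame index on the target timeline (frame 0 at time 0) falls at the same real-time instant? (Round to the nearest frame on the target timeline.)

frame 122110

Source frame index: (0×3600 + 33×60 + 53) × 60 + 8 = 121988.
Real time: 121988 / (60000/1001) = 30527497/15000 s.
Target frame: (30527497/15000) × (60) = 30527497/250 ≈ 122109.988 → 122110.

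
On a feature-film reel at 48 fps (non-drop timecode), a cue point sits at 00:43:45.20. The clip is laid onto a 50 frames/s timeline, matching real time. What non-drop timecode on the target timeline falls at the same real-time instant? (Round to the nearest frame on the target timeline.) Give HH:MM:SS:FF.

00:43:45:21

Source frame index: (0×3600 + 43×60 + 45) × 48 + 20 = 126020.
Real time: 126020 / (48) = 31505/12 s.
Target frame: (31505/12) × (50) = 787625/6 ≈ 131270.833 → 131271.
At 50 labels/s: frame 131271 → 00:43:45:21.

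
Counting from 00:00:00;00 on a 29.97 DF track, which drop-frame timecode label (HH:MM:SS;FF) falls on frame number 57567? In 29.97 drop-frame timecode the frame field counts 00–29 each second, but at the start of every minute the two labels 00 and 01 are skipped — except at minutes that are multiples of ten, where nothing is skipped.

00:32:00;25

Each 10-minute DF block holds 10 × 60 × 30 − 9 × 2 = 17982 frames. 57567 ÷ 17982 → 3 full blocks, remainder 3621.
Within the partial block the first minute is 1800 frames and each further minute 1798, so 2 further minute boundaries passed. Total skipped labels = 18 × 3 + 2 × 2 = 58.
Non-drop label index = 57567 + 58 = 57625; at 30 labels/s that is 00:32:00:25, i.e. DF 00:32:00;25.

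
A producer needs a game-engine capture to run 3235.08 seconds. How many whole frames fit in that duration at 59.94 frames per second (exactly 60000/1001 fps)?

193910 frames

Frames = 3235.08 × 60000/1001 = 194104800/1001 ≈ 193910.8891.
Complete frames: 193910.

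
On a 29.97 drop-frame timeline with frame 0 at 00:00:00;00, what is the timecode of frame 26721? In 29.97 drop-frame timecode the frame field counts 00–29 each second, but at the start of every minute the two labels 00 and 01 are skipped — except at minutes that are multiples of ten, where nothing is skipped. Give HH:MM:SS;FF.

Each 10-minute DF block holds 10 × 60 × 30 − 9 × 2 = 17982 frames. 26721 ÷ 17982 → 1 full block, remainder 8739.
Within the partial block the first minute is 1800 frames and each further minute 1798, so 4 further minute boundaries passed. Total skipped labels = 18 × 1 + 2 × 4 = 26.
Non-drop label index = 26721 + 26 = 26747; at 30 labels/s that is 00:14:51:17, i.e. DF 00:14:51;17.

00:14:51;17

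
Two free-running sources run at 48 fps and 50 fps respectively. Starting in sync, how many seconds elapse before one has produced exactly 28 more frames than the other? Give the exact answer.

The gap grows by |50 − 48| = 2 frames per second.
Time for a 28-frame gap: 28 ÷ (2) = 14 s.

14 seconds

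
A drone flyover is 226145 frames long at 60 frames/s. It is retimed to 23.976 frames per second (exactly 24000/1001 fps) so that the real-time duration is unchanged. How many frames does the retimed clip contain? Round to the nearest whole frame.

90368 frames

Frames at target rate = 226145 × (24000/1001) / (60) = 90458000/1001 ≈ 90367.632.
Nearest whole frame: 90368.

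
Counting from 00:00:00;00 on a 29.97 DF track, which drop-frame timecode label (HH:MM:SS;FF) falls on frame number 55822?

00:31:02;18

Ten DF minutes hold 17982 frames, so frame 55822 lies in block 3 (frames 53946–71927) with 1876 frames into that block.
The block's first minute is 1800 frames and the rest 1798 each; 1876 frames reaches minute 1, so 3 × 18 + 1 × 2 = 56 labels have been skipped so far.
Adding those back, label number 55822 + 56 = 55878 at 30 labels/s is 1862 s + 18 f = 0 h 31 min 2 s frame 18, i.e. 00:31:02;18.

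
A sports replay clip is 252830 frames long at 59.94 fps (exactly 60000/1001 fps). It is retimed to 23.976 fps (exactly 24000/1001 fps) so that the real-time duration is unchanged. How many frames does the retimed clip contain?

101132 frames

Target frames = source frames × (target rate / source rate) = 252830 × (24000/1001)/(60000/1001) = 252830 × 2/5 = 101132.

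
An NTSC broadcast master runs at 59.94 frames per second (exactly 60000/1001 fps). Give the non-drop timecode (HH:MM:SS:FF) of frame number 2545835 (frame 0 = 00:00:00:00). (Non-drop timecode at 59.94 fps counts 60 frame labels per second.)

11:47:10:35

2545835 ÷ 60 = 42430 full seconds, remainder 35 frames.
42430 s = 11 h 47 min 10 s.
Timecode: 11:47:10:35.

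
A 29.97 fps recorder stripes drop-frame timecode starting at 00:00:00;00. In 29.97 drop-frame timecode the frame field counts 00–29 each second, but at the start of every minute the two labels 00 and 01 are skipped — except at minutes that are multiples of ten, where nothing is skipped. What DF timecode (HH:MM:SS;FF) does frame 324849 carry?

Each 10-minute DF block holds 10 × 60 × 30 − 9 × 2 = 17982 frames. 324849 ÷ 17982 → 18 full blocks, remainder 1173.
Within the partial block the first minute is 1800 frames and each further minute 1798, so 0 further minute boundaries passed. Total skipped labels = 18 × 18 + 2 × 0 = 324.
Non-drop label index = 324849 + 324 = 325173; at 30 labels/s that is 03:00:39:03, i.e. DF 03:00:39;03.

03:00:39;03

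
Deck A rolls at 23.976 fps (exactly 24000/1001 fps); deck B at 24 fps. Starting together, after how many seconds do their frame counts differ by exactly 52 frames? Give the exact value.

13013/6 seconds

The gap grows by |24 − 24000/1001| = 24/1001 frames per second.
Time for a 52-frame gap: 52 ÷ (24/1001) = 13013/6 s.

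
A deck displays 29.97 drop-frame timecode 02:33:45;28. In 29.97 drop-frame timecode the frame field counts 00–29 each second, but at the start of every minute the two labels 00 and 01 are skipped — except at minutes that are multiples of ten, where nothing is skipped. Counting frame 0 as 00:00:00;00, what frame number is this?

As if non-drop at 30 labels/s: (2 × 3600 + 33 × 60 + 45) × 30 + 28 = 276778.
Minute boundaries passed: 153; those not divisible by 10: 153 − 15 = 138; dropped labels = 2 × 138 = 276.
Actual frame index = 276778 − 276 = 276502.

276502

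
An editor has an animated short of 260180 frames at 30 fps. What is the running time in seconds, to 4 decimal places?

Running time = 260180 × 1/30 = 26018/3 s ≈ 8672.6667 s.

8672.6667 seconds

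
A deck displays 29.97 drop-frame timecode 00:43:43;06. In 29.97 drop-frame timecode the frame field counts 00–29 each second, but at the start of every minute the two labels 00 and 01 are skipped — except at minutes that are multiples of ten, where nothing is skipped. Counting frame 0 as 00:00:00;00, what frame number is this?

78618

As if non-drop at 30 labels/s: (0 × 3600 + 43 × 60 + 43) × 30 + 6 = 78696.
Minute boundaries passed: 43; those not divisible by 10: 43 − 4 = 39; dropped labels = 2 × 39 = 78.
Actual frame index = 78696 − 78 = 78618.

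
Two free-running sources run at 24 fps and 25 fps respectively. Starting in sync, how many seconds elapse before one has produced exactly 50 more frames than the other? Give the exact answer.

50 seconds

The gap grows by |25 − 24| = 1 frame per second.
Time for a 50-frame gap: 50 ÷ (1) = 50 s.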